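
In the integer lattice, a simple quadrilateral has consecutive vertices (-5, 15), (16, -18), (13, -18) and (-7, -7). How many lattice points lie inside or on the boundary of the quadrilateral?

286

By the shoelace formula, twice the signed area is |((-5)·(-18) − 16·15) + (16·(-18) − 13·(-18)) + (13·(-7) − (-7)·(-18)) + ((-7)·15 − (-5)·(-7))| = 561, so the area is 561/2.
Along each edge there are gcd(|Δx|,|Δy|)+1 lattice points, so counting each shared vertex once the boundary has gcd(21,33) + gcd(3,0) + gcd(20,11) + gcd(2,22) = 3+3+1+2 = 9.
Pick's theorem gives I = A − B/2 + 1 = 561/2 − 9/2 + 1 = 277, so the closed region contains I + B = 277 + 9 = 286 lattice points.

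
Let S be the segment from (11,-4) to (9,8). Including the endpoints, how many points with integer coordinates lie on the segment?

The number of lattice points on a segment between lattice points is gcd(|Δx|,|Δy|) + 1 = gcd(2,12) + 1 = 2 + 1 = 3.

3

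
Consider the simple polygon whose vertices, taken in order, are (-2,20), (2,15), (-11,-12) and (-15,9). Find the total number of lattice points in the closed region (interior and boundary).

Using the shoelace formula, 2A = |((-2)·15 − 2·20) + (2·(-12) − (-11)·15) + ((-11)·9 − (-15)·(-12)) + ((-15)·20 − (-2)·9)| = 490, so the area is 245.
The number of boundary lattice points is Σ gcd(|Δx|,|Δy|) = gcd(4,5) + gcd(13,27) + gcd(4,21) + gcd(13,11) = 1+1+1+1 = 4.
Pick's theorem gives I = A − B/2 + 1 = 245 − 4/2 + 1 = 244, so the closed region contains I + B = 244 + 4 = 248 lattice points.

248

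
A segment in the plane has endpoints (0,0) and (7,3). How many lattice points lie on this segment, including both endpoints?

The number of lattice points on a segment between lattice points is gcd(|Δx|,|Δy|) + 1 = gcd(7,3) + 1 = 1 + 1 = 2.

2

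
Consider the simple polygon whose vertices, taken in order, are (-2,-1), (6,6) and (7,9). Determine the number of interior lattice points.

8

Using the shoelace formula, 2A = |[(-2)·6 − 6·(-1)] + [6·9 − 7·6] + [7·(-1) − (-2)·9]| = 17, so the area is 8.5.
The number of boundary lattice points is Σ gcd(|Δx|,|Δy|) = gcd(8,7) + gcd(1,3) + gcd(9,10) = 1+1+1 = 3.
By Pick's theorem A = I + B/2 − 1, so I = 8.5 − 3/2 + 1 = 8.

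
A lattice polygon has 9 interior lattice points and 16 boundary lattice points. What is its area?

16

Pick's theorem states A = I + B/2 − 1, so A = 9 + 16/2 − 1 = 16.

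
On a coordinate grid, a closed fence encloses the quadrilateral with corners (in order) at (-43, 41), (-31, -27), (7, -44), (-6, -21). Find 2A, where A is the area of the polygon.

2425

The shoelace formula gives twice the area as |[(-43)·(-27) − (-31)·41] + [(-31)·(-44) − 7·(-27)] + [7·(-21) − (-6)·(-44)] + [(-6)·41 − (-43)·(-21)]| = 2425, so the area is 2425/2.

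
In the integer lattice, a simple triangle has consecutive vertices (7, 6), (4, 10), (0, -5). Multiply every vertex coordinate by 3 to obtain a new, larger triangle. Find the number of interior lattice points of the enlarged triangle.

271

By the shoelace formula, twice the signed area is |(7·10 − 4·6) + (4·(-5) − 0·10) + (0·6 − 7·(-5))| = 61, so the area is 61/2.
The number of boundary lattice points is Σ gcd(|Δx|,|Δy|) = gcd(3,4) + gcd(4,15) + gcd(7,11) = 1+1+1 = 3.
Scaling by 3 multiplies the area by 3² = 9 (so the new area is 274.5) and multiplies the boundary lattice-point count by 3, giving 9.
By Pick's theorem, the interior count of the dilated polygon is 274.5 − 9/2 + 1 = 271.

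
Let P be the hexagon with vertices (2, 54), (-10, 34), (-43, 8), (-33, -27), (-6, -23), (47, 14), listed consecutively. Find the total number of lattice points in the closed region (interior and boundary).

By the shoelace formula, twice the signed area is |(2·34 − (-10)·54) + ((-10)·8 − (-43)·34) + ((-43)·(-27) − (-33)·8) + ((-33)·(-23) − (-6)·(-27)) + ((-6)·14 − 47·(-23)) + (47·54 − 2·14)| = 7519, so the area is 7519/2.
Summing gcd(|Δx|,|Δy|) over the edges gives the boundary count: gcd(12,20) + gcd(33,26) + gcd(10,35) + gcd(27,4) + gcd(53,37) + gcd(45,40) = 4+1+5+1+1+5 = 17.
Pick's theorem gives I = A − B/2 + 1 = 7519/2 − 17/2 + 1 = 3752, so the closed region contains I + B = 3752 + 17 = 3769 lattice points.

3769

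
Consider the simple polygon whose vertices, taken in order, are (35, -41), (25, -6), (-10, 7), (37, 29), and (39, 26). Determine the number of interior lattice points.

1145

The shoelace formula gives twice the area as |(35·(-6) − 25·(-41)) + (25·7 − (-10)·(-6)) + ((-10)·29 − 37·7) + (37·26 − 39·29) + (39·(-41) − 35·26)| = 2297, so the area is 2297/2.
Summing gcd(|Δx|,|Δy|) over the edges gives the boundary count: gcd(10,35) + gcd(35,13) + gcd(47,22) + gcd(2,3) + gcd(4,67) = 5+1+1+1+1 = 9.
Pick's theorem gives I = A − B/2 + 1 = 2297/2 − 9/2 + 1 = 1145.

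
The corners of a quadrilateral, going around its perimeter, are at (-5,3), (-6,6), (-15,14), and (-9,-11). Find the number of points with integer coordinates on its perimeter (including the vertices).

Summing gcd(|Δx|,|Δy|) over the edges gives the boundary count: gcd(1,3) + gcd(9,8) + gcd(6,25) + gcd(4,14) = 1+1+1+2 = 5.

5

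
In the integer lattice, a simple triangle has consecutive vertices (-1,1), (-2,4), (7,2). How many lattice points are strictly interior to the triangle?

12

Using the shoelace formula, 2A = |((-1)·4 − (-2)·1) + ((-2)·2 − 7·4) + (7·1 − (-1)·2)| = 25, so the area is 25/2.
Along each edge there are gcd(|Δx|,|Δy|)+1 lattice points, so counting each shared vertex once the boundary has gcd(1,3) + gcd(9,2) + gcd(8,1) = 1+1+1 = 3.
By Pick's theorem A = I + B/2 − 1, so I = 25/2 − 3/2 + 1 = 12.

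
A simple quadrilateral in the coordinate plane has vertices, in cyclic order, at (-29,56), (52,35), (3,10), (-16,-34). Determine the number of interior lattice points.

2666

The shoelace formula gives twice the area as |[(-29)·35 − 52·56] + [52·10 − 3·35] + [3·(-34) − (-16)·10] + [(-16)·56 − (-29)·(-34)]| = 5336, so the area is 2668.
Along each edge there are gcd(|Δx|,|Δy|)+1 lattice points, so counting each shared vertex once the boundary has gcd(81,21) + gcd(49,25) + gcd(19,44) + gcd(13,90) = 3+1+1+1 = 6.
By Pick's theorem A = I + B/2 − 1, so I = 2668 − 6/2 + 1 = 2666.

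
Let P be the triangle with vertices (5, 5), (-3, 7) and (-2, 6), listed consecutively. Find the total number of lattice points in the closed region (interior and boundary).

6

Using the shoelace formula, 2A = |[5·7 − (-3)·5] + [(-3)·6 − (-2)·7] + [(-2)·5 − 5·6]| = 6, so the area is 3.
Along each edge there are gcd(|Δx|,|Δy|)+1 lattice points, so counting each shared vertex once the boundary has gcd(8,2) + gcd(1,1) + gcd(7,1) = 2+1+1 = 4.
Pick's theorem gives I = A − B/2 + 1 = 3 − 4/2 + 1 = 2, so the closed region contains I + B = 2 + 4 = 6 lattice points.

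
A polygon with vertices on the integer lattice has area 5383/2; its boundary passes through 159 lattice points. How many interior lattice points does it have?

2613

Pick's theorem A = I + B/2 − 1 rearranges to I = A − B/2 + 1 = 5383/2 − 159/2 + 1 = 2613.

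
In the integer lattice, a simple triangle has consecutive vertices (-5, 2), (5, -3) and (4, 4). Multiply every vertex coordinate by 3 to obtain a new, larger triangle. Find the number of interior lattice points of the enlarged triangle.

By the shoelace formula, twice the signed area is |[(-5)·(-3) − 5·2] + [5·4 − 4·(-3)] + [4·2 − (-5)·4]| = 65, so the area is 32.5.
The number of boundary lattice points is Σ gcd(|Δx|,|Δy|) = gcd(10,5) + gcd(1,7) + gcd(9,2) = 5+1+1 = 7.
Scaling by 3 multiplies the area by 3² = 9 (so the new area is 585/2) and multiplies the boundary lattice-point count by 3, giving 21.
By Pick's theorem, the interior count of the dilated polygon is 585/2 − 21/2 + 1 = 283.

283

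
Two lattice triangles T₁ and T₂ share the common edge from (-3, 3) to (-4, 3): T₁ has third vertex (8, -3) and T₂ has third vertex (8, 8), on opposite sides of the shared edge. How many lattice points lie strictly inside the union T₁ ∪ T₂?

The union is the simple quadrilateral with vertices (-3, 3), (8, -3), (-4, 3), (8, 8) in order.
Using the shoelace formula, 2A = |((-3)·(-3) − 8·3) + (8·3 − (-4)·(-3)) + ((-4)·8 − 8·3) + (8·3 − (-3)·8)| = 11, so the area is 5.5.
The number of boundary lattice points is Σ gcd(|Δx|,|Δy|) = gcd(11,6) + gcd(12,6) + gcd(12,5) + gcd(11,5) = 1+6+1+1 = 9.
By Pick's theorem I = A − B/2 + 1 = 5.5 − 9/2 + 1 = 2.

2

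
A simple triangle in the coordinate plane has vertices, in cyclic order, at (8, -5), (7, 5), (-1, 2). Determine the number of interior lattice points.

41

Using the shoelace formula, 2A = |(8·5 − 7·(-5)) + (7·2 − (-1)·5) + ((-1)·(-5) − 8·2)| = 83, so the area is 83/2.
Summing gcd(|Δx|,|Δy|) over the edges gives the boundary count: gcd(1,10) + gcd(8,3) + gcd(9,7) = 1+1+1 = 3.
By Pick's theorem A = I + B/2 − 1, so I = 83/2 − 3/2 + 1 = 41.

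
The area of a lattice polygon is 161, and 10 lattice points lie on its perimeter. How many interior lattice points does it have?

157

From Pick's theorem, I = A − B/2 + 1 = 161 − 10/2 + 1 = 157.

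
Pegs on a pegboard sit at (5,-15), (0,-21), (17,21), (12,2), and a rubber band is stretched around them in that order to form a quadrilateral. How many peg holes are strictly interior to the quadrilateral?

77

By the shoelace formula, twice the signed area is |(5·(-21) − 0·(-15)) + (0·21 − 17·(-21)) + (17·2 − 12·21) + (12·(-15) − 5·2)| = 156, so the area is 78.
The number of boundary lattice points is Σ gcd(|Δx|,|Δy|) = gcd(5,6) + gcd(17,42) + gcd(5,19) + gcd(7,17) = 1+1+1+1 = 4.
By Pick's theorem A = I + B/2 − 1, so I = 78 − 4/2 + 1 = 77.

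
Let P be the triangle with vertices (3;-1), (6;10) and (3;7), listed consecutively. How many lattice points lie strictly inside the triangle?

By the shoelace formula, twice the signed area is |[3·10 − 6·(-1)] + [6·7 − 3·10] + [3·(-1) − 3·7]| = 24, so the area is 12.
The number of boundary lattice points is Σ gcd(|Δx|,|Δy|) = gcd(3,11) + gcd(3,3) + gcd(0,8) = 1+3+8 = 12.
By Pick's theorem A = I + B/2 − 1, so I = 12 − 12/2 + 1 = 7.

7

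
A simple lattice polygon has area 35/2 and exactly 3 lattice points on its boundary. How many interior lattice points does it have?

17

From Pick's theorem, I = A − B/2 + 1 = 35/2 − 3/2 + 1 = 17.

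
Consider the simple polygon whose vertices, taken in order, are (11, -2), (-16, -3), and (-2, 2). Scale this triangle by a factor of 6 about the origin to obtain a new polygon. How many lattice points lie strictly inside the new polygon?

Using the shoelace formula, 2A = |[11·(-3) − (-16)·(-2)] + [(-16)·2 − (-2)·(-3)] + [(-2)·(-2) − 11·2]| = 121, so the area is 121/2.
The number of boundary lattice points is Σ gcd(|Δx|,|Δy|) = gcd(27,1) + gcd(14,5) + gcd(13,4) = 1+1+1 = 3.
Scaling by 6 multiplies the area by 6² = 36 (so the new area is 2178) and multiplies the boundary lattice-point count by 6, giving 18.
By Pick's theorem, the interior count of the dilated polygon is 2178 − 18/2 + 1 = 2170.

2170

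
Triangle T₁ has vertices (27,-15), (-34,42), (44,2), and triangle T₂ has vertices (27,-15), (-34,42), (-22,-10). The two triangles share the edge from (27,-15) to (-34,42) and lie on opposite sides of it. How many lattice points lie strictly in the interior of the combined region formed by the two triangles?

The union is the simple quadrilateral with vertices (27,-15), (44,2), (-34,42), (-22,-10) in order.
The shoelace formula gives twice the area as |(27·2 − 44·(-15)) + (44·42 − (-34)·2) + ((-34)·(-10) − (-22)·42) + ((-22)·(-15) − 27·(-10))| = 4494, so the area is 2247.
Along each edge there are gcd(|Δx|,|Δy|)+1 lattice points, so counting each shared vertex once the boundary has gcd(17,17) + gcd(78,40) + gcd(12,52) + gcd(49,5) = 17+2+4+1 = 24.
By Pick's theorem I = A − B/2 + 1 = 2247 − 24/2 + 1 = 2236.

2236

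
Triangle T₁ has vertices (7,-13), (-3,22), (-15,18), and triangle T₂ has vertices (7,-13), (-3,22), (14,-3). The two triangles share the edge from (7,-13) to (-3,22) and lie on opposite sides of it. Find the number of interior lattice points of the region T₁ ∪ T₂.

The union is the simple quadrilateral with vertices (7,-13), (-15,18), (-3,22), (14,-3) in order.
The shoelace formula gives twice the area as |(7·18 − (-15)·(-13)) + ((-15)·22 − (-3)·18) + ((-3)·(-3) − 14·22) + (14·(-13) − 7·(-3))| = 805, so the area is 402.5.
Summing gcd(|Δx|,|Δy|) over the edges gives the boundary count: gcd(22,31) + gcd(12,4) + gcd(17,25) + gcd(7,10) = 1+4+1+1 = 7.
By Pick's theorem I = A − B/2 + 1 = 402.5 − 7/2 + 1 = 400.

400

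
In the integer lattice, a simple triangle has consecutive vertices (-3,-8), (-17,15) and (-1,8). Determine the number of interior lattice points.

Using the shoelace formula, 2A = |((-3)·15 − (-17)·(-8)) + ((-17)·8 − (-1)·15) + ((-1)·(-8) − (-3)·8)| = 270, so the area is 135.
Along each edge there are gcd(|Δx|,|Δy|)+1 lattice points, so counting each shared vertex once the boundary has gcd(14,23) + gcd(16,7) + gcd(2,16) = 1+1+2 = 4.
Pick's theorem gives I = A − B/2 + 1 = 135 − 4/2 + 1 = 134.

134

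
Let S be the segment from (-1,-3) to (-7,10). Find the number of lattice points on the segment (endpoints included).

2

The number of lattice points on a segment between lattice points is gcd(|Δx|,|Δy|) + 1 = gcd(6,13) + 1 = 1 + 1 = 2.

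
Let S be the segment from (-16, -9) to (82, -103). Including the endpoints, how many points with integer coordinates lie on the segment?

3

The number of lattice points on a segment between lattice points is gcd(|Δx|,|Δy|) + 1 = gcd(98,94) + 1 = 2 + 1 = 3.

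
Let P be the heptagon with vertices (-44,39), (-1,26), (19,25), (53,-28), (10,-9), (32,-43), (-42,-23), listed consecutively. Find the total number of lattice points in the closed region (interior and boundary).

By the shoelace formula, twice the signed area is |[(-44)·26 − (-1)·39] + [(-1)·25 − 19·26] + [19·(-28) − 53·25] + [53·(-9) − 10·(-28)] + [10·(-43) − 32·(-9)] + [32·(-23) − (-42)·(-43)] + [(-42)·39 − (-44)·(-23)]| = 9012, so the area is 4506.
Summing gcd(|Δx|,|Δy|) over the edges gives the boundary count: gcd(43,13) + gcd(20,1) + gcd(34,53) + gcd(43,19) + gcd(22,34) + gcd(74,20) + gcd(2,62) = 1+1+1+1+2+2+2 = 10.
Pick's theorem gives I = A − B/2 + 1 = 4506 − 10/2 + 1 = 4502, so the closed region contains I + B = 4502 + 10 = 4512 lattice points.

4512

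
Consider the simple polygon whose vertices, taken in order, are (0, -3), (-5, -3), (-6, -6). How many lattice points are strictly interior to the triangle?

4

The shoelace formula gives twice the area as |(0·(-3) − (-5)·(-3)) + ((-5)·(-6) − (-6)·(-3)) + ((-6)·(-3) − 0·(-6))| = 15, so the area is 7.5.
Along each edge there are gcd(|Δx|,|Δy|)+1 lattice points, so counting each shared vertex once the boundary has gcd(5,0) + gcd(1,3) + gcd(6,3) = 5+1+3 = 9.
Pick's theorem gives I = A − B/2 + 1 = 7.5 − 9/2 + 1 = 4.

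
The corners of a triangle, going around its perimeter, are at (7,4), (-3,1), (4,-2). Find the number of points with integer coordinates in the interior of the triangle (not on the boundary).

By the shoelace formula, twice the signed area is |(7·1 − (-3)·4) + ((-3)·(-2) − 4·1) + (4·4 − 7·(-2))| = 51, so the area is 51/2.
Summing gcd(|Δx|,|Δy|) over the edges gives the boundary count: gcd(10,3) + gcd(7,3) + gcd(3,6) = 1+1+3 = 5.
Pick's theorem gives I = A − B/2 + 1 = 51/2 − 5/2 + 1 = 24.

24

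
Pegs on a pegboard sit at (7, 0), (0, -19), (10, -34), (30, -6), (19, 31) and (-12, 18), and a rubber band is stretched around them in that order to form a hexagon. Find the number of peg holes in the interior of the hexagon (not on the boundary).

1319

By the shoelace formula, twice the signed area is |(7·(-19) − 0·0) + (0·(-34) − 10·(-19)) + (10·(-6) − 30·(-34)) + (30·31 − 19·(-6)) + (19·18 − (-12)·31) + ((-12)·0 − 7·18)| = 2649, so the area is 2649/2.
The number of boundary lattice points is Σ gcd(|Δx|,|Δy|) = gcd(7,19) + gcd(10,15) + gcd(20,28) + gcd(11,37) + gcd(31,13) + gcd(19,18) = 1+5+4+1+1+1 = 13.
By Pick's theorem A = I + B/2 − 1, so I = 2649/2 − 13/2 + 1 = 1319.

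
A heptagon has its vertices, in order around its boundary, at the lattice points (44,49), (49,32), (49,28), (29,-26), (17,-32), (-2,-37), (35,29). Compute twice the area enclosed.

2778

Using the shoelace formula, 2A = |(44·32 − 49·49) + (49·28 − 49·32) + (49·(-26) − 29·28) + (29·(-32) − 17·(-26)) + (17·(-37) − (-2)·(-32)) + ((-2)·29 − 35·(-37)) + (35·49 − 44·29)| = 2778, so the area is 1389.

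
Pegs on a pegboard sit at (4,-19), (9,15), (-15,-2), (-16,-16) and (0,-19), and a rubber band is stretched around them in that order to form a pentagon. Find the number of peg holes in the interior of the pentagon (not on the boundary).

The shoelace formula gives twice the area as |(4·15 − 9·(-19)) + (9·(-2) − (-15)·15) + ((-15)·(-16) − (-16)·(-2)) + ((-16)·(-19) − 0·(-16)) + (0·(-19) − 4·(-19))| = 1026, so the area is 513.
Along each edge there are gcd(|Δx|,|Δy|)+1 lattice points, so counting each shared vertex once the boundary has gcd(5,34) + gcd(24,17) + gcd(1,14) + gcd(16,3) + gcd(4,0) = 1+1+1+1+4 = 8.
Pick's theorem gives I = A − B/2 + 1 = 513 − 8/2 + 1 = 510.

510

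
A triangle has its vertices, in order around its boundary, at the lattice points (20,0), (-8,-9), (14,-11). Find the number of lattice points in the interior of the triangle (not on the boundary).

By the shoelace formula, twice the signed area is |[20·(-9) − (-8)·0] + [(-8)·(-11) − 14·(-9)] + [14·0 − 20·(-11)]| = 254, so the area is 127.
Summing gcd(|Δx|,|Δy|) over the edges gives the boundary count: gcd(28,9) + gcd(22,2) + gcd(6,11) = 1+2+1 = 4.
By Pick's theorem A = I + B/2 − 1, so I = 127 − 4/2 + 1 = 126.

126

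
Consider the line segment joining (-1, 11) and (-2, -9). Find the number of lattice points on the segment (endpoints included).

2

The number of lattice points on a segment between lattice points is gcd(|Δx|,|Δy|) + 1 = gcd(1,20) + 1 = 1 + 1 = 2.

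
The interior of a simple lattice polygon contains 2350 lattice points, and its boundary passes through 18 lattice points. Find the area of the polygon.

2358

By Pick's theorem, A = I + B/2 − 1 = 2350 + 18/2 − 1 = 2358.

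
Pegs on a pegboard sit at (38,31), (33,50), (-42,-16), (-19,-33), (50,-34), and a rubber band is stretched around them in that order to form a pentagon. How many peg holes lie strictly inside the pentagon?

4332

The shoelace formula gives twice the area as |(38·50 − 33·31) + (33·(-16) − (-42)·50) + ((-42)·(-33) − (-19)·(-16)) + ((-19)·(-34) − 50·(-33)) + (50·31 − 38·(-34))| = 8669, so the area is 8669/2.
The number of boundary lattice points is Σ gcd(|Δx|,|Δy|) = gcd(5,19) + gcd(75,66) + gcd(23,17) + gcd(69,1) + gcd(12,65) = 1+3+1+1+1 = 7.
By Pick's theorem A = I + B/2 − 1, so I = 8669/2 − 7/2 + 1 = 4332.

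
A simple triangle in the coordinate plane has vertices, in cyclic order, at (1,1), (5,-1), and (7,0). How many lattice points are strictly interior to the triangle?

The shoelace formula gives twice the area as |(1·(-1) − 5·1) + (5·0 − 7·(-1)) + (7·1 − 1·0)| = 8, so the area is 4.
The number of boundary lattice points is Σ gcd(|Δx|,|Δy|) = gcd(4,2) + gcd(2,1) + gcd(6,1) = 2+1+1 = 4.
Pick's theorem gives I = A − B/2 + 1 = 4 − 4/2 + 1 = 3.

3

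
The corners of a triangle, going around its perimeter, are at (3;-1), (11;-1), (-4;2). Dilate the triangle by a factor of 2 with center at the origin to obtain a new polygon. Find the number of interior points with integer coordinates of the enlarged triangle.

Using the shoelace formula, 2A = |(3·(-1) − 11·(-1)) + (11·2 − (-4)·(-1)) + ((-4)·(-1) − 3·2)| = 24, so the area is 12.
Summing gcd(|Δx|,|Δy|) over the edges gives the boundary count: gcd(8,0) + gcd(15,3) + gcd(7,3) = 8+3+1 = 12.
Scaling by 2 multiplies the area by 2² = 4 (so the new area is 48) and multiplies the boundary lattice-point count by 2, giving 24.
By Pick's theorem, the interior count of the dilated polygon is 48 − 24/2 + 1 = 37.

37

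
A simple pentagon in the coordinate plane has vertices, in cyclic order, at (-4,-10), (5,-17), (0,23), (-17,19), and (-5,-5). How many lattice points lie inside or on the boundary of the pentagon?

By the shoelace formula, twice the signed area is |((-4)·(-17) − 5·(-10)) + (5·23 − 0·(-17)) + (0·19 − (-17)·23) + ((-17)·(-5) − (-5)·19) + ((-5)·(-10) − (-4)·(-5))| = 834, so the area is 417.
Along each edge there are gcd(|Δx|,|Δy|)+1 lattice points, so counting each shared vertex once the boundary has gcd(9,7) + gcd(5,40) + gcd(17,4) + gcd(12,24) + gcd(1,5) = 1+5+1+12+1 = 20.
Pick's theorem gives I = A − B/2 + 1 = 417 − 20/2 + 1 = 408, so the closed region contains I + B = 408 + 20 = 428 lattice points.

428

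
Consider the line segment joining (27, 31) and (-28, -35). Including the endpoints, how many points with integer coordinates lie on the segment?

The number of lattice points on a segment between lattice points is gcd(|Δx|,|Δy|) + 1 = gcd(55,66) + 1 = 11 + 1 = 12.

12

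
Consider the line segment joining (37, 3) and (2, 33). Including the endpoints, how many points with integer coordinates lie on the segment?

6

The number of lattice points on a segment between lattice points is gcd(|Δx|,|Δy|) + 1 = gcd(35,30) + 1 = 5 + 1 = 6.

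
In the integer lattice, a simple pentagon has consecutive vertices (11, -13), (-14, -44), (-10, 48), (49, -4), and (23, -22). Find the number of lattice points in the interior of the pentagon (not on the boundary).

2562

The shoelace formula gives twice the area as |(11·(-44) − (-14)·(-13)) + ((-14)·48 − (-10)·(-44)) + ((-10)·(-4) − 49·48) + (49·(-22) − 23·(-4)) + (23·(-13) − 11·(-22))| = 5133, so the area is 5133/2.
Summing gcd(|Δx|,|Δy|) over the edges gives the boundary count: gcd(25,31) + gcd(4,92) + gcd(59,52) + gcd(26,18) + gcd(12,9) = 1+4+1+2+3 = 11.
Pick's theorem gives I = A − B/2 + 1 = 5133/2 − 11/2 + 1 = 2562.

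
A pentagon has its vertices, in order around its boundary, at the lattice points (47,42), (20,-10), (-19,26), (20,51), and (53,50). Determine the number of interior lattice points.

The shoelace formula gives twice the area as |[47·(-10) − 20·42] + [20·26 − (-19)·(-10)] + [(-19)·51 − 20·26] + [20·50 − 53·51] + [53·42 − 47·50]| = 4296, so the area is 2148.
Along each edge there are gcd(|Δx|,|Δy|)+1 lattice points, so counting each shared vertex once the boundary has gcd(27,52) + gcd(39,36) + gcd(39,25) + gcd(33,1) + gcd(6,8) = 1+3+1+1+2 = 8.
Pick's theorem gives I = A − B/2 + 1 = 2148 − 8/2 + 1 = 2145.

2145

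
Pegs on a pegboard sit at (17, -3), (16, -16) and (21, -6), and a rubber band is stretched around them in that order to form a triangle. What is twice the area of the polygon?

55

By the shoelace formula, twice the signed area is |[17·(-16) − 16·(-3)] + [16·(-6) − 21·(-16)] + [21·(-3) − 17·(-6)]| = 55, so the area is 55/2.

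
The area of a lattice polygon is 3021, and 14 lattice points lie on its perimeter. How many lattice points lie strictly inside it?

From Pick's theorem, I = A − B/2 + 1 = 3021 − 14/2 + 1 = 3015.

3015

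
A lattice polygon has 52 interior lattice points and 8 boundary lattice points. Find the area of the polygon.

Pick's theorem states A = I + B/2 − 1, so A = 52 + 8/2 − 1 = 55.

55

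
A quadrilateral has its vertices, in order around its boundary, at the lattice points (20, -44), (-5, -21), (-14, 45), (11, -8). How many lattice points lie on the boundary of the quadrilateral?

Along each edge there are gcd(|Δx|,|Δy|)+1 lattice points, so counting each shared vertex once the boundary has gcd(25,23) + gcd(9,66) + gcd(25,53) + gcd(9,36) = 1+3+1+9 = 14.

14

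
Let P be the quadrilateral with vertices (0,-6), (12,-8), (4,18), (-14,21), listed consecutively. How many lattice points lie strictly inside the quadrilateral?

367

Using the shoelace formula, 2A = |(0·(-8) − 12·(-6)) + (12·18 − 4·(-8)) + (4·21 − (-14)·18) + ((-14)·(-6) − 0·21)| = 740, so the area is 370.
The number of boundary lattice points is Σ gcd(|Δx|,|Δy|) = gcd(12,2) + gcd(8,26) + gcd(18,3) + gcd(14,27) = 2+2+3+1 = 8.
Pick's theorem gives I = A − B/2 + 1 = 370 − 8/2 + 1 = 367.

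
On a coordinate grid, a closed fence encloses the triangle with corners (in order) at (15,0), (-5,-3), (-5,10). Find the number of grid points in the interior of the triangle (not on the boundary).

119

Using the shoelace formula, 2A = |[15·(-3) − (-5)·0] + [(-5)·10 − (-5)·(-3)] + [(-5)·0 − 15·10]| = 260, so the area is 130.
Summing gcd(|Δx|,|Δy|) over the edges gives the boundary count: gcd(20,3) + gcd(0,13) + gcd(20,10) = 1+13+10 = 24.
By Pick's theorem A = I + B/2 − 1, so I = 130 − 24/2 + 1 = 119.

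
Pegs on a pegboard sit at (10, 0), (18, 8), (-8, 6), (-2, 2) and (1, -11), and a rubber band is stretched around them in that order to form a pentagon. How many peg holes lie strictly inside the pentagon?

183

The shoelace formula gives twice the area as |[10·8 − 18·0] + [18·6 − (-8)·8] + [(-8)·2 − (-2)·6] + [(-2)·(-11) − 1·2] + [1·0 − 10·(-11)]| = 378, so the area is 189.
Along each edge there are gcd(|Δx|,|Δy|)+1 lattice points, so counting each shared vertex once the boundary has gcd(8,8) + gcd(26,2) + gcd(6,4) + gcd(3,13) + gcd(9,11) = 8+2+2+1+1 = 14.
Pick's theorem gives I = A − B/2 + 1 = 189 − 14/2 + 1 = 183.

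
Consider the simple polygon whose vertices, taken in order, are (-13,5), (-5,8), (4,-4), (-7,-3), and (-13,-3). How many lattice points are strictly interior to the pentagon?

The shoelace formula gives twice the area as |[(-13)·8 − (-5)·5] + [(-5)·(-4) − 4·8] + [4·(-3) − (-7)·(-4)] + [(-7)·(-3) − (-13)·(-3)] + [(-13)·5 − (-13)·(-3)]| = 253, so the area is 126.5.
Along each edge there are gcd(|Δx|,|Δy|)+1 lattice points, so counting each shared vertex once the boundary has gcd(8,3) + gcd(9,12) + gcd(11,1) + gcd(6,0) + gcd(0,8) = 1+3+1+6+8 = 19.
Pick's theorem gives I = A − B/2 + 1 = 126.5 − 19/2 + 1 = 118.

118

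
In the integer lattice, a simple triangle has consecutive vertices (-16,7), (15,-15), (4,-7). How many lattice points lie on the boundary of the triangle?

Along each edge there are gcd(|Δx|,|Δy|)+1 lattice points, so counting each shared vertex once the boundary has gcd(31,22) + gcd(11,8) + gcd(20,14) = 1+1+2 = 4.

4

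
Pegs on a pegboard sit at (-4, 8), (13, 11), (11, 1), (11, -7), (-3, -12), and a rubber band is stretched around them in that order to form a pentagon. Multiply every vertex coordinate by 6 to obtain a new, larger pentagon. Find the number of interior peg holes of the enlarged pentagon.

10204

By the shoelace formula, twice the signed area is |[(-4)·11 − 13·8] + [13·1 − 11·11] + [11·(-7) − 11·1] + [11·(-12) − (-3)·(-7)] + [(-3)·8 − (-4)·(-12)]| = 569, so the area is 569/2.
The number of boundary lattice points is Σ gcd(|Δx|,|Δy|) = gcd(17,3) + gcd(2,10) + gcd(0,8) + gcd(14,5) + gcd(1,20) = 1+2+8+1+1 = 13.
Scaling by 6 multiplies the area by 6² = 36 (so the new area is 10242) and multiplies the boundary lattice-point count by 6, giving 78.
By Pick's theorem, the interior count of the dilated polygon is 10242 − 78/2 + 1 = 10204.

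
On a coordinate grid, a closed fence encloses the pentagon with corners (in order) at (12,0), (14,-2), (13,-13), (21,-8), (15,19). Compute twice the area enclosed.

The shoelace formula gives twice the area as |(12·(-2) − 14·0) + (14·(-13) − 13·(-2)) + (13·(-8) − 21·(-13)) + (21·19 − 15·(-8)) + (15·0 − 12·19)| = 280, so the area is 140.

280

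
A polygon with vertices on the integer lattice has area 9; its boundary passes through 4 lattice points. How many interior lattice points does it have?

Pick's theorem A = I + B/2 − 1 rearranges to I = A − B/2 + 1 = 9 − 4/2 + 1 = 8.

8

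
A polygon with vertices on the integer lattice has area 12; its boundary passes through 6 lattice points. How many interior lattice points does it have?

10

From Pick's theorem, I = A − B/2 + 1 = 12 − 6/2 + 1 = 10.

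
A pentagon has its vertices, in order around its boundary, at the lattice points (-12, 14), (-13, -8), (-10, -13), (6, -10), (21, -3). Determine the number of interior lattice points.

By the shoelace formula, twice the signed area is |((-12)·(-8) − (-13)·14) + ((-13)·(-13) − (-10)·(-8)) + ((-10)·(-10) − 6·(-13)) + (6·(-3) − 21·(-10)) + (21·14 − (-12)·(-3))| = 995, so the area is 995/2.
Along each edge there are gcd(|Δx|,|Δy|)+1 lattice points, so counting each shared vertex once the boundary has gcd(1,22) + gcd(3,5) + gcd(16,3) + gcd(15,7) + gcd(33,17) = 1+1+1+1+1 = 5.
By Pick's theorem A = I + B/2 − 1, so I = 995/2 − 5/2 + 1 = 496.

496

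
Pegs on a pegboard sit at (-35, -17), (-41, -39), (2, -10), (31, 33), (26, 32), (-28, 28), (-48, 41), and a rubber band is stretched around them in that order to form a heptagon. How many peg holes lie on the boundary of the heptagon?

9

Summing gcd(|Δx|,|Δy|) over the edges gives the boundary count: gcd(6,22) + gcd(43,29) + gcd(29,43) + gcd(5,1) + gcd(54,4) + gcd(20,13) + gcd(13,58) = 2+1+1+1+2+1+1 = 9.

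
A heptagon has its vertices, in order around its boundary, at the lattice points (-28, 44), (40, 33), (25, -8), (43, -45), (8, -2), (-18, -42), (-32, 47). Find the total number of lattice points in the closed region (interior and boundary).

3500

By the shoelace formula, twice the signed area is |((-28)·33 − 40·44) + (40·(-8) − 25·33) + (25·(-45) − 43·(-8)) + (43·(-2) − 8·(-45)) + (8·(-42) − (-18)·(-2)) + ((-18)·47 − (-32)·(-42)) + ((-32)·44 − (-28)·47)| = 6990, so the area is 3495.
The number of boundary lattice points is Σ gcd(|Δx|,|Δy|) = gcd(68,11) + gcd(15,41) + gcd(18,37) + gcd(35,43) + gcd(26,40) + gcd(14,89) + gcd(4,3) = 1+1+1+1+2+1+1 = 8.
Pick's theorem gives I = A − B/2 + 1 = 3495 − 8/2 + 1 = 3492, so the closed region contains I + B = 3492 + 8 = 3500 lattice points.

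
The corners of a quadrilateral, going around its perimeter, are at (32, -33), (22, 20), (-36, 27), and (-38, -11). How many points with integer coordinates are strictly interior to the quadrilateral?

2852

By the shoelace formula, twice the signed area is |[32·20 − 22·(-33)] + [22·27 − (-36)·20] + [(-36)·(-11) − (-38)·27] + [(-38)·(-33) − 32·(-11)]| = 5708, so the area is 2854.
Along each edge there are gcd(|Δx|,|Δy|)+1 lattice points, so counting each shared vertex once the boundary has gcd(10,53) + gcd(58,7) + gcd(2,38) + gcd(70,22) = 1+1+2+2 = 6.
Pick's theorem gives I = A − B/2 + 1 = 2854 − 6/2 + 1 = 2852.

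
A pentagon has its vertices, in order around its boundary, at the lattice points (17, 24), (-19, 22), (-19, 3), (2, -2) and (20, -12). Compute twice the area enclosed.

Using the shoelace formula, 2A = |[17·22 − (-19)·24] + [(-19)·3 − (-19)·22] + [(-19)·(-2) − 2·3] + [2·(-12) − 20·(-2)] + [20·24 − 17·(-12)]| = 1923, so the area is 961.5.

1923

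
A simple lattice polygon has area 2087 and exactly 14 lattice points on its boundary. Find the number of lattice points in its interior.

2081

From Pick's theorem, I = A − B/2 + 1 = 2087 − 14/2 + 1 = 2081.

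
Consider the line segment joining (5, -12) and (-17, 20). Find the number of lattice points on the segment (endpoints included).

3

The number of lattice points on a segment between lattice points is gcd(|Δx|,|Δy|) + 1 = gcd(22,32) + 1 = 2 + 1 = 3.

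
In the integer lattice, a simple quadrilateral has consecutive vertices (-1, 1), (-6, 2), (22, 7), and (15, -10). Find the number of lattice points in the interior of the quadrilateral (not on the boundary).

By the shoelace formula, twice the signed area is |[(-1)·2 − (-6)·1] + [(-6)·7 − 22·2] + [22·(-10) − 15·7] + [15·1 − (-1)·(-10)]| = 402, so the area is 201.
Along each edge there are gcd(|Δx|,|Δy|)+1 lattice points, so counting each shared vertex once the boundary has gcd(5,1) + gcd(28,5) + gcd(7,17) + gcd(16,11) = 1+1+1+1 = 4.
By Pick's theorem A = I + B/2 − 1, so I = 201 − 4/2 + 1 = 200.

200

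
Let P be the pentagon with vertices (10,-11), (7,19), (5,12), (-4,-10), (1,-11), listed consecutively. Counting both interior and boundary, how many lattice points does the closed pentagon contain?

By the shoelace formula, twice the signed area is |(10·19 − 7·(-11)) + (7·12 − 5·19) + (5·(-10) − (-4)·12) + ((-4)·(-11) − 1·(-10)) + (1·(-11) − 10·(-11))| = 407, so the area is 407/2.
The number of boundary lattice points is Σ gcd(|Δx|,|Δy|) = gcd(3,30) + gcd(2,7) + gcd(9,22) + gcd(5,1) + gcd(9,0) = 3+1+1+1+9 = 15.
Pick's theorem gives I = A − B/2 + 1 = 407/2 − 15/2 + 1 = 197, so the closed region contains I + B = 197 + 15 = 212 lattice points.

212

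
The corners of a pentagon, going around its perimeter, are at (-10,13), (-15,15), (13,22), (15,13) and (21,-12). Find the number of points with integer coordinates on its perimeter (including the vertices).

11

The number of boundary lattice points is Σ gcd(|Δx|,|Δy|) = gcd(5,2) + gcd(28,7) + gcd(2,9) + gcd(6,25) + gcd(31,25) = 1+7+1+1+1 = 11.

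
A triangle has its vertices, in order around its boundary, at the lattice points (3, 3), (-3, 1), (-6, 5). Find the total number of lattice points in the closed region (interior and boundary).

18

By the shoelace formula, twice the signed area is |[3·1 − (-3)·3] + [(-3)·5 − (-6)·1] + [(-6)·3 − 3·5]| = 30, so the area is 15.
The number of boundary lattice points is Σ gcd(|Δx|,|Δy|) = gcd(6,2) + gcd(3,4) + gcd(9,2) = 2+1+1 = 4.
Pick's theorem gives I = A − B/2 + 1 = 15 − 4/2 + 1 = 14, so the closed region contains I + B = 14 + 4 = 18 lattice points.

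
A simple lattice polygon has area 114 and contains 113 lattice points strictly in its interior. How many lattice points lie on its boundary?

Pick's theorem gives A = I + B/2 − 1, so B = 2(A − I + 1) = 2(114 − 113 + 1) = 4.

4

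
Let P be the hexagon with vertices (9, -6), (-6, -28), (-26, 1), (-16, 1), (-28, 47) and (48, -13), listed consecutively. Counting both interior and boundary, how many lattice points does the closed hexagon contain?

Using the shoelace formula, 2A = |[9·(-28) − (-6)·(-6)] + [(-6)·1 − (-26)·(-28)] + [(-26)·1 − (-16)·1] + [(-16)·47 − (-28)·1] + [(-28)·(-13) − 48·47] + [48·(-6) − 9·(-13)]| = 3819, so the area is 3819/2.
The number of boundary lattice points is Σ gcd(|Δx|,|Δy|) = gcd(15,22) + gcd(20,29) + gcd(10,0) + gcd(12,46) + gcd(76,60) + gcd(39,7) = 1+1+10+2+4+1 = 19.
Pick's theorem gives I = A − B/2 + 1 = 3819/2 − 19/2 + 1 = 1901, so the closed region contains I + B = 1901 + 19 = 1920 lattice points.

1920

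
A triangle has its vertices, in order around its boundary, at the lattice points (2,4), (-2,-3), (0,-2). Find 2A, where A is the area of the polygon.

10

By the shoelace formula, twice the signed area is |(2·(-3) − (-2)·4) + ((-2)·(-2) − 0·(-3)) + (0·4 − 2·(-2))| = 10, so the area is 5.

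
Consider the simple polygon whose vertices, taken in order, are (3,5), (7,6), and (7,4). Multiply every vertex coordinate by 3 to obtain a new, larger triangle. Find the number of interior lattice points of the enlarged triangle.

31

The shoelace formula gives twice the area as |(3·6 − 7·5) + (7·4 − 7·6) + (7·5 − 3·4)| = 8, so the area is 4.
Along each edge there are gcd(|Δx|,|Δy|)+1 lattice points, so counting each shared vertex once the boundary has gcd(4,1) + gcd(0,2) + gcd(4,1) = 1+2+1 = 4.
Scaling by 3 multiplies the area by 3² = 9 (so the new area is 36) and multiplies the boundary lattice-point count by 3, giving 12.
By Pick's theorem, the interior count of the dilated polygon is 36 − 12/2 + 1 = 31.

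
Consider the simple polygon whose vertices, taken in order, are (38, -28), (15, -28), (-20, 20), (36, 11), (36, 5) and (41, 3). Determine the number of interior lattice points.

1694

The shoelace formula gives twice the area as |[38·(-28) − 15·(-28)] + [15·20 − (-20)·(-28)] + [(-20)·11 − 36·20] + [36·5 − 36·11] + [36·3 − 41·5] + [41·(-28) − 38·3]| = 3419, so the area is 3419/2.
Summing gcd(|Δx|,|Δy|) over the edges gives the boundary count: gcd(23,0) + gcd(35,48) + gcd(56,9) + gcd(0,6) + gcd(5,2) + gcd(3,31) = 23+1+1+6+1+1 = 33.
By Pick's theorem A = I + B/2 − 1, so I = 3419/2 − 33/2 + 1 = 1694.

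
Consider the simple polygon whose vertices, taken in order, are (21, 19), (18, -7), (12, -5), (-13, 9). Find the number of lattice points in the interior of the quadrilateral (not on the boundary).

The shoelace formula gives twice the area as |[21·(-7) − 18·19] + [18·(-5) − 12·(-7)] + [12·9 − (-13)·(-5)] + [(-13)·19 − 21·9]| = 888, so the area is 444.
Along each edge there are gcd(|Δx|,|Δy|)+1 lattice points, so counting each shared vertex once the boundary has gcd(3,26) + gcd(6,2) + gcd(25,14) + gcd(34,10) = 1+2+1+2 = 6.
Pick's theorem gives I = A − B/2 + 1 = 444 − 6/2 + 1 = 442.

442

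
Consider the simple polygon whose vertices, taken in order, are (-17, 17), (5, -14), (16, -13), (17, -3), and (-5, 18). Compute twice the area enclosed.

Using the shoelace formula, 2A = |[(-17)·(-14) − 5·17] + [5·(-13) − 16·(-14)] + [16·(-3) − 17·(-13)] + [17·18 − (-5)·(-3)] + [(-5)·17 − (-17)·18]| = 997, so the area is 997/2.

997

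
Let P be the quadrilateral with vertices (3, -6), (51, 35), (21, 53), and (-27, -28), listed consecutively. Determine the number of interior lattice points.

Using the shoelace formula, 2A = |(3·35 − 51·(-6)) + (51·53 − 21·35) + (21·(-28) − (-27)·53) + ((-27)·(-6) − 3·(-28))| = 3468, so the area is 1734.
The number of boundary lattice points is Σ gcd(|Δx|,|Δy|) = gcd(48,41) + gcd(30,18) + gcd(48,81) + gcd(30,22) = 1+6+3+2 = 12.
By Pick's theorem A = I + B/2 − 1, so I = 1734 − 12/2 + 1 = 1729.

1729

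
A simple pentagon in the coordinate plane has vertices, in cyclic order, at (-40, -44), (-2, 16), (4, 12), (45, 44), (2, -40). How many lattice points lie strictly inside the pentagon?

2375

Using the shoelace formula, 2A = |((-40)·16 − (-2)·(-44)) + ((-2)·12 − 4·16) + (4·44 − 45·12) + (45·(-40) − 2·44) + (2·(-44) − (-40)·(-40))| = 4756, so the area is 2378.
Summing gcd(|Δx|,|Δy|) over the edges gives the boundary count: gcd(38,60) + gcd(6,4) + gcd(41,32) + gcd(43,84) + gcd(42,4) = 2+2+1+1+2 = 8.
Pick's theorem gives I = A − B/2 + 1 = 2378 − 8/2 + 1 = 2375.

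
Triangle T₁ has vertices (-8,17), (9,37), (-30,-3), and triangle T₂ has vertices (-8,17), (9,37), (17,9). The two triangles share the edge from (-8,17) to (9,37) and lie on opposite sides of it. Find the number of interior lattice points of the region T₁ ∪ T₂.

The union is the simple quadrilateral with vertices (-8,17), (-30,-3), (9,37), (17,9) in order.
Using the shoelace formula, 2A = |((-8)·(-3) − (-30)·17) + ((-30)·37 − 9·(-3)) + (9·9 − 17·37) + (17·17 − (-8)·9)| = 736, so the area is 368.
Along each edge there are gcd(|Δx|,|Δy|)+1 lattice points, so counting each shared vertex once the boundary has gcd(22,20) + gcd(39,40) + gcd(8,28) + gcd(25,8) = 2+1+4+1 = 8.
By Pick's theorem I = A − B/2 + 1 = 368 − 8/2 + 1 = 365.

365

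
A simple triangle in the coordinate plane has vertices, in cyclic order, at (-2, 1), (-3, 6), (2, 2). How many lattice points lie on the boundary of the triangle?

Summing gcd(|Δx|,|Δy|) over the edges gives the boundary count: gcd(1,5) + gcd(5,4) + gcd(4,1) = 1+1+1 = 3.

3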